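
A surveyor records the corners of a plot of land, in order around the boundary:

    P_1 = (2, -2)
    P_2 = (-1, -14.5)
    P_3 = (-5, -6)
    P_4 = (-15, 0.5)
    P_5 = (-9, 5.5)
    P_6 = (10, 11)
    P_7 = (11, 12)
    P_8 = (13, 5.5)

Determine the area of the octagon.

277.75

Apply Gauss's area formula: 2A = Σ (x_i·y_{i+1} − x_{i+1}·y_i), indices taken mod 8.
P_1→P_2: (2)(-14.5) − (-1)(-2) = -31
P_2→P_3: (-1)(-6) − (-5)(-14.5) = -66.5
P_3→P_4: (-5)(0.5) − (-15)(-6) = -92.5
P_4→P_5: (-15)(5.5) − (-9)(0.5) = -78
P_5→P_6: (-9)(11) − (10)(5.5) = -154
P_6→P_7: (10)(12) − (11)(11) = -1
P_7→P_8: (11)(5.5) − (13)(12) = -95.5
P_8→P_1: (13)(-2) − (2)(5.5) = -37
Σ = -555.5
Area = |Σ|/2 = 277.75.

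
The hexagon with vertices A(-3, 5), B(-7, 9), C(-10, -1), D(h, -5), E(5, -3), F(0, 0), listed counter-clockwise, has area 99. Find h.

-9

Write out the shoelace sum; only the two edges meeting at D involve h:
2·Area = [((-10)·(-5) − h·(-1)) + (h·(-3) − 5·(-5))] + 105
       = -2·h + 180 = 198
⇒ h = -9.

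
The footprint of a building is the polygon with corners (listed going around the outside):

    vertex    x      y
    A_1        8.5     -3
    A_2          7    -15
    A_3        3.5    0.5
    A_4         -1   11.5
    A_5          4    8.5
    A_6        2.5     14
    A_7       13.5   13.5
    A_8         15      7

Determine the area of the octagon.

A_1→A_2: (8.5)(-15) − (7)(-3) = -106.5
A_2→A_3: (7)(0.5) − (3.5)(-15) = 56
A_3→A_4: (3.5)(11.5) − (-1)(0.5) = 40.75
A_4→A_5: (-1)(8.5) − (4)(11.5) = -54.5
A_5→A_6: (4)(14) − (2.5)(8.5) = 34.75
A_6→A_7: (2.5)(13.5) − (13.5)(14) = -155.25
A_7→A_8: (13.5)(7) − (15)(13.5) = -108
A_8→A_1: (15)(-3) − (8.5)(7) = -104.5
Σ = -397.25
Area = |Σ|/2 = 198.625.

198.625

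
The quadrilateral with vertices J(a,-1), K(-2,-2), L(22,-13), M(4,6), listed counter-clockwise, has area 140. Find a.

-4

The doubled signed area Σ (x_i y_{i+1} − x_{i+1} y_i) is linear in a.
With a=0 it equals 248; the coefficient of a is -8 (from the two edges through J).
So -8·a + 248 = 2·140 = 280 ⇒ a = -4.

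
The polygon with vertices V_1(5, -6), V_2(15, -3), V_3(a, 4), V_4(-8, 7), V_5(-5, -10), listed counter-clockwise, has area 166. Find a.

-3

Write out the shoelace sum; only the two edges meeting at V_3 involve a:
2·Area = [(15·4 − a·(-3)) + (a·7 − (-8)·4)] + 270
       = 10·a + 362 = 332
⇒ a = -3.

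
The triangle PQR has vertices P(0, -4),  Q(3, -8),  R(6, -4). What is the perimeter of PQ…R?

16

|PQ| = √((3)² + (-4)²) = √25 = 5
|QR| = √((3)² + (4)²) = √25 = 5
|RP| = √((-6)² + (0)²) = √36 = 6
Perimeter = 5 + 5 + 6 = 16.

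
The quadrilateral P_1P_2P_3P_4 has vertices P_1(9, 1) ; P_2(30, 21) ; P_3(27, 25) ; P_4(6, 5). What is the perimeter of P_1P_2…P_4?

68

|P_1P_2| = √((21)² + (20)²) = √841 = 29
|P_2P_3| = √((-3)² + (4)²) = √25 = 5
|P_3P_4| = √((-21)² + (-20)²) = √841 = 29
|P_4P_1| = √((3)² + (-4)²) = √25 = 5
Perimeter = 29 + 5 + 29 + 5 = 68.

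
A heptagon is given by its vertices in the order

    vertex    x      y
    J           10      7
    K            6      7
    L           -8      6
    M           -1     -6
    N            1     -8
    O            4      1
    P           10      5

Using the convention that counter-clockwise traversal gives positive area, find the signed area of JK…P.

Apply the shoelace formula: 2A = Σ (x_i·y_{i+1} − x_{i+1}·y_i), indices taken mod 7.
Σ = (28) + (92) + (54) + (14) + (33) + (10) + (20) = 251
Signed area = Σ/2 = 125.5 (positive ⇒ counter-clockwise traversal).

125.5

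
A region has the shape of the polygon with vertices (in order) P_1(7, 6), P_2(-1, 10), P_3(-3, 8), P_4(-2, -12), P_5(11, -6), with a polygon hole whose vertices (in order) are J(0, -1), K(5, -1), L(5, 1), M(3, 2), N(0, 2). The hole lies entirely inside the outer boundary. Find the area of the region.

187

Outer boundary:
Apply the surveyor's formula: 2A = Σ (x_i·y_{i+1} − x_{i+1}·y_i), indices taken mod 5.
Cross-terms: 76, 22, 52, 144, 108  ⇒  Σ = 402
Area = |Σ|/2 = 201.
Hole:
J→K: (0)(-1) − (5)(-1) = 5
K→L: (5)(1) − (5)(-1) = 10
L→M: (5)(2) − (3)(1) = 7
M→N: (3)(2) − (0)(2) = 6
N→J: (0)(-1) − (0)(2) = 0
Σ = 28
Area = |Σ|/2 = 14.
Net area = 201 − 14 = 187.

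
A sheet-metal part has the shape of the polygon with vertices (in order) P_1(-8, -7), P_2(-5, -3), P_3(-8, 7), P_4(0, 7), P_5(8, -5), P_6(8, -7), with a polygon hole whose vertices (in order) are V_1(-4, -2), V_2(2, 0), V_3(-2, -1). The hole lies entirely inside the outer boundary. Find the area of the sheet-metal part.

Outer boundary:
Apply the shoelace (surveyor's) formula: 2A = Σ (x_i·y_{i+1} − x_{i+1}·y_i), indices taken mod 6.
Σ = (-11) + (-59) + (-56) + (-56) + (-16) + (-112) = -310
Area = |Σ|/2 = 155.
Hole:
Apply the surveyor's formula: 2A = Σ (x_i·y_{i+1} − x_{i+1}·y_i), indices taken mod 3.
Σ = (4) + (-2) + (0) = 2
Area = |Σ|/2 = 1.
Net area = 155 − 1 = 154.

154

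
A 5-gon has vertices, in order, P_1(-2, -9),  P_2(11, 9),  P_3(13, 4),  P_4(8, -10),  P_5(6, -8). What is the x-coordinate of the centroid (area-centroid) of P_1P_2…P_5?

529/76

Apply Gauss's area formula. First the cross-terms c_i = x_i·y_{i+1} − x_{i+1}·y_i:
  81, -73, -162, -4, -70  ⇒  2A = -228, A = -114.
Then Σ (x_i + x_{i+1})·c_i = -4761, so x̄ = -4761 / (6·(-114)) = 529/76.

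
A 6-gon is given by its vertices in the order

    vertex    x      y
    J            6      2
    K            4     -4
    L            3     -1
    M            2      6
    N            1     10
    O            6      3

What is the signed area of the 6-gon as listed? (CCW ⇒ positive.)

-26.5

Σ = (-32) + (8) + (20) + (14) + (-57) + (-6) = -53
Signed area = Σ/2 = -26.5 (negative ⇒ clockwise traversal).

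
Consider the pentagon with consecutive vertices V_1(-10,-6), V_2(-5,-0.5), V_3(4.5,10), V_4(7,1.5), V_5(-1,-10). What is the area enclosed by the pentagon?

149.25

Cross-terms: -25, -47.75, -63.25, -68.5, -94  ⇒  Σ = -298.5
Area = |Σ|/2 = 149.25.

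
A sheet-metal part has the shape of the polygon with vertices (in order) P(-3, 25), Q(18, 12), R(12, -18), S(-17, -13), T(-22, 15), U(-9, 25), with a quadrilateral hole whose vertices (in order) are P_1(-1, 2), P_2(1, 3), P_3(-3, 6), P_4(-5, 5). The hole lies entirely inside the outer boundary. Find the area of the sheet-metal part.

1251

Outer boundary:
Apply Gauss's area formula: 2A = Σ (x_i·y_{i+1} − x_{i+1}·y_i), indices taken mod 6.
P→Q: (-3)(12) − (18)(25) = -486
Q→R: (18)(-18) − (12)(12) = -468
R→S: (12)(-13) − (-17)(-18) = -462
S→T: (-17)(15) − (-22)(-13) = -541
T→U: (-22)(25) − (-9)(15) = -415
U→P: (-9)(25) − (-3)(25) = -150
Σ = -2522
Area = |Σ|/2 = 1261.
Hole:
Apply the shoelace (surveyor's) formula: 2A = Σ (x_i·y_{i+1} − x_{i+1}·y_i), indices taken mod 4.
Cross-terms: -5, 15, 15, -5  ⇒  Σ = 20
Area = |Σ|/2 = 10.
Net area = 1261 − 10 = 1251.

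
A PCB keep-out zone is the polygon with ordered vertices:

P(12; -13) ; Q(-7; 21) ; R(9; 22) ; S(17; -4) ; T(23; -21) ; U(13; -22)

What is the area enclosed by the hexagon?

497.5

Cross-terms: 161, -343, -410, -265, -233, 95  ⇒  Σ = -995
Area = |Σ|/2 = 497.5.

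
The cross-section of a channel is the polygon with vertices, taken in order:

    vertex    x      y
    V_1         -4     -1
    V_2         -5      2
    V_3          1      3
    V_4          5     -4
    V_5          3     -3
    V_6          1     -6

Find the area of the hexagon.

Σ = (-13) + (-17) + (-19) + (-3) + (-15) + (-25) = -92
Area = |Σ|/2 = 46.

46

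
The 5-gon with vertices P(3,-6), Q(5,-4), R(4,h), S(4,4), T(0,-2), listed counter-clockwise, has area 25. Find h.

2

Write out the shoelace sum; only the two edges meeting at R involve h:
2·Area = [(5·h − 4·(-4)) + (4·4 − 4·h)] + 16
       = 1·h + 48 = 50
⇒ h = 2.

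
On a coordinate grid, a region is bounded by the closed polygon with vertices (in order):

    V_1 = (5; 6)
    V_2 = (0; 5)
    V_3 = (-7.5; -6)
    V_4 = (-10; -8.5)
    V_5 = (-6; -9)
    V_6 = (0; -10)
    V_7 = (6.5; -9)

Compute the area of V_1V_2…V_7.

Apply the shoelace (surveyor's) formula: 2A = Σ (x_i·y_{i+1} − x_{i+1}·y_i), indices taken mod 7.
Σ = (25) + (37.5) + (3.75) + (39) + (60) + (65) + (84) = 314.25
Area = |Σ|/2 = 157.125.

157.125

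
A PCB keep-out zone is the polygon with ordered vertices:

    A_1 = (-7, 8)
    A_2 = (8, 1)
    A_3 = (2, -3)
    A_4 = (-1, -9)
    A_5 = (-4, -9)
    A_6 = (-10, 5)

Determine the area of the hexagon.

Apply the shoelace formula: 2A = Σ (x_i·y_{i+1} − x_{i+1}·y_i), indices taken mod 6.
Σ = (-71) + (-26) + (-21) + (-27) + (-110) + (-45) = -300
Area = |Σ|/2 = 150.

150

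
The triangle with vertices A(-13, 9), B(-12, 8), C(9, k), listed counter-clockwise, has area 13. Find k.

Write out the shoelace sum; only the two edges meeting at C involve k:
2·Area = [((-12)·k − 9·8) + (9·9 − (-13)·k)] + 4
       = 1·k + 13 = 26
⇒ k = 13.

13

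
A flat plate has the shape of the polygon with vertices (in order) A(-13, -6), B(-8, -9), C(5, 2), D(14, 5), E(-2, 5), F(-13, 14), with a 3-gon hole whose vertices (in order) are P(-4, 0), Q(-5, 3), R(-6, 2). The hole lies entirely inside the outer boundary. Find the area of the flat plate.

234

Outer boundary:
Cross-terms: 69, 29, -3, 80, 37, 260  ⇒  Σ = 472
Area = |Σ|/2 = 236.
Hole:
P→Q: (-4)(3) − (-5)(0) = -12
Q→R: (-5)(2) − (-6)(3) = 8
R→P: (-6)(0) − (-4)(2) = 8
Σ = 4
Area = |Σ|/2 = 2.
Net area = 236 − 2 = 234.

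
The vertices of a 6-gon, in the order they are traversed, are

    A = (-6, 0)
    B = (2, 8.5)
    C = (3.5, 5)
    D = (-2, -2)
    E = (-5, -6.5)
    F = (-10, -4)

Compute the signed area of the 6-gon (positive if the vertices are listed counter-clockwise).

Apply Gauss's area formula: 2A = Σ (x_i·y_{i+1} − x_{i+1}·y_i), indices taken mod 6.
Σ = (-51) + (-19.75) + (3) + (3) + (-45) + (-24) = -133.75
Signed area = Σ/2 = -66.875 (negative ⇒ clockwise traversal).

-66.875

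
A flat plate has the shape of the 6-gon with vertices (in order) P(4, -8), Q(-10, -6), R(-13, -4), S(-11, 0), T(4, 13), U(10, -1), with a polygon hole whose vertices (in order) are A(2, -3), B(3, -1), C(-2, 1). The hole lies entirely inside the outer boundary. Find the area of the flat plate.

263.5

Outer boundary:
Σ = (-104) + (-38) + (-44) + (-143) + (-134) + (-76) = -539
Area = |Σ|/2 = 269.5.
Hole:
Apply Gauss's area formula: 2A = Σ (x_i·y_{i+1} − x_{i+1}·y_i), indices taken mod 3.
A→B: (2)(-1) − (3)(-3) = 7
B→C: (3)(1) − (-2)(-1) = 1
C→A: (-2)(-3) − (2)(1) = 4
Σ = 12
Area = |Σ|/2 = 6.
Net area = 269.5 − 6 = 263.5.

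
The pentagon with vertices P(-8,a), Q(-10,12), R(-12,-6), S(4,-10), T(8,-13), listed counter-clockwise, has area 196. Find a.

Write out the shoelace sum; only the two edges meeting at P involve a:
2·Area = [(8·a − (-8)·(-13)) + ((-8)·12 − (-10)·a)] + 376
       = 18·a + 176 = 392
⇒ a = 12.

12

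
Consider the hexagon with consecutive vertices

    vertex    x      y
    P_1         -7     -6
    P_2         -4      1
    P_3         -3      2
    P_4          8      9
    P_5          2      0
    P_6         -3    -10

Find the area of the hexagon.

Apply Gauss's area formula: 2A = Σ (x_i·y_{i+1} − x_{i+1}·y_i), indices taken mod 6.
P_1→P_2: (-7)(1) − (-4)(-6) = -31
P_2→P_3: (-4)(2) − (-3)(1) = -5
P_3→P_4: (-3)(9) − (8)(2) = -43
P_4→P_5: (8)(0) − (2)(9) = -18
P_5→P_6: (2)(-10) − (-3)(0) = -20
P_6→P_1: (-3)(-6) − (-7)(-10) = -52
Σ = -169
Area = |Σ|/2 = 84.5.

84.5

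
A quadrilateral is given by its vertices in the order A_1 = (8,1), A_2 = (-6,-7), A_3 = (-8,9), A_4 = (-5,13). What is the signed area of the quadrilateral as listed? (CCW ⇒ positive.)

Apply Gauss's area formula: 2A = Σ (x_i·y_{i+1} − x_{i+1}·y_i), indices taken mod 4.
Σ = (-50) + (-110) + (-59) + (-109) = -328
Signed area = Σ/2 = -164 (negative ⇒ clockwise traversal).

-164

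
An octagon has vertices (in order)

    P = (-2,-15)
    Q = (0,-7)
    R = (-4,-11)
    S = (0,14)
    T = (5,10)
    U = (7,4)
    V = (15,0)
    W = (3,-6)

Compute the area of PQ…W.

Apply Gauss's area formula: 2A = Σ (x_i·y_{i+1} − x_{i+1}·y_i), indices taken mod 8.
Σ = (14) + (-28) + (-56) + (-70) + (-50) + (-60) + (-90) + (-57) = -397
Area = |Σ|/2 = 198.5.

198.5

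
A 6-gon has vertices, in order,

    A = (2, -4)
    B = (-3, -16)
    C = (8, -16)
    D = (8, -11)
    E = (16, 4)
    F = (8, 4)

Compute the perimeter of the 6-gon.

|AB| = √((-5)² + (-12)²) = √169 = 13
|BC| = √((11)² + (0)²) = √121 = 11
|CD| = √((0)² + (5)²) = √25 = 5
|DE| = √((8)² + (15)²) = √289 = 17
|EF| = √((-8)² + (0)²) = √64 = 8
|FA| = √((-6)² + (-8)²) = √100 = 10
Perimeter = 13 + 11 + 5 + 17 + 8 + 10 = 64.

64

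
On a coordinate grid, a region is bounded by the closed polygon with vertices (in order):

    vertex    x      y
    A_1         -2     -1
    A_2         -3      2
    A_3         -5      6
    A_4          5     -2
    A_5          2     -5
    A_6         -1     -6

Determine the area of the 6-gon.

42

Σ = (-7) + (-8) + (-20) + (-21) + (-17) + (-11) = -84
Area = |Σ|/2 = 42.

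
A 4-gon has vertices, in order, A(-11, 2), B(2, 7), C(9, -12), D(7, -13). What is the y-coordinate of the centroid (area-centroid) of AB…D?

-65/33

Apply the surveyor's formula. First the cross-terms c_i = x_i·y_{i+1} − x_{i+1}·y_i:
  -81, -87, -33, -129  ⇒  2A = -330, A = -165.
Then Σ (y_i + y_{i+1})·c_i = 1950, so ȳ = 1950 / (6·(-165)) = -65/33.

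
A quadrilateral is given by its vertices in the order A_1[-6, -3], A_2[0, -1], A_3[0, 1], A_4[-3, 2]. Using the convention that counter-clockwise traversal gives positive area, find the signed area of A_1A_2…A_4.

15

Cross-terms: 6, 0, 3, 21  ⇒  Σ = 30
Signed area = Σ/2 = 15 (positive ⇒ counter-clockwise traversal).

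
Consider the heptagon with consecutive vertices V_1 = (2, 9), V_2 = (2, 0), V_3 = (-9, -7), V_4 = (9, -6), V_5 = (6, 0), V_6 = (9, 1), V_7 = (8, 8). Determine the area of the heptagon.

123.5

Σ = (-18) + (-14) + (117) + (36) + (6) + (64) + (56) = 247
Area = |Σ|/2 = 123.5.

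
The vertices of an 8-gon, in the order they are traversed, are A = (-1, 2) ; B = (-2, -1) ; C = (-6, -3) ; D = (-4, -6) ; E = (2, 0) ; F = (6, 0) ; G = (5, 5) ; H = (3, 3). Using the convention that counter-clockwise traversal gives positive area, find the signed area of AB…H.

Apply the surveyor's formula: 2A = Σ (x_i·y_{i+1} − x_{i+1}·y_i), indices taken mod 8.
Σ = (5) + (0) + (24) + (12) + (0) + (30) + (0) + (9) = 80
Signed area = Σ/2 = 40 (positive ⇒ counter-clockwise traversal).

40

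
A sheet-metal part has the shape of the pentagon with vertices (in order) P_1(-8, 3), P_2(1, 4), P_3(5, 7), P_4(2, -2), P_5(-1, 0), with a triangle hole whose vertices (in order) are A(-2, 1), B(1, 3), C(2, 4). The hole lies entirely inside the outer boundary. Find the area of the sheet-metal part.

Outer boundary:
Apply the shoelace (surveyor's) formula: 2A = Σ (x_i·y_{i+1} − x_{i+1}·y_i), indices taken mod 5.
Cross-terms: -35, -13, -24, -2, -3  ⇒  Σ = -77
Area = |Σ|/2 = 38.5.
Hole:
Apply Gauss's area formula: 2A = Σ (x_i·y_{i+1} − x_{i+1}·y_i), indices taken mod 3.
Σ = (-7) + (-2) + (10) = 1
Area = |Σ|/2 = 0.5.
Net area = 38.5 − 0.5 = 38.

38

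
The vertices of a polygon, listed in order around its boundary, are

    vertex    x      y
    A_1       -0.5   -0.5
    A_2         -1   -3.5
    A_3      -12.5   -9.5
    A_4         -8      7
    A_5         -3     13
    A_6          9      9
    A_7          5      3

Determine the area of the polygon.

Σ = (1.25) + (-34.25) + (-163.5) + (-83) + (-144) + (-18) + (-1) = -442.5
Area = |Σ|/2 = 221.25.

221.25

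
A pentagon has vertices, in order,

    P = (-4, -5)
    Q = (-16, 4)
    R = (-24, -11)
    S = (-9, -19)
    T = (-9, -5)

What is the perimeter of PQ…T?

68

|PQ| = √((-12)² + (9)²) = √225 = 15
|QR| = √((-8)² + (-15)²) = √289 = 17
|RS| = √((15)² + (-8)²) = √289 = 17
|ST| = √((0)² + (14)²) = √196 = 14
|TP| = √((5)² + (0)²) = √25 = 5
Perimeter = 15 + 17 + 17 + 14 + 5 = 68.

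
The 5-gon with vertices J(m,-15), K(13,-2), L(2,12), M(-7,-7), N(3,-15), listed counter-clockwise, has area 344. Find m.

The doubled signed area Σ (x_i y_{i+1} − x_{i+1} y_i) is linear in m.
With m=0 it equals 506; the coefficient of m is 13 (from the two edges through J).
So 13·m + 506 = 2·344 = 688 ⇒ m = 14.

14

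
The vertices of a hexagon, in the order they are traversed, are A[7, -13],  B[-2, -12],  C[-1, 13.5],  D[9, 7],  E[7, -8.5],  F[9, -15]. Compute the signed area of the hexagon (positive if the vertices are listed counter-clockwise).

Apply Gauss's area formula: 2A = Σ (x_i·y_{i+1} − x_{i+1}·y_i), indices taken mod 6.
A→B: (7)(-12) − (-2)(-13) = -110
B→C: (-2)(13.5) − (-1)(-12) = -39
C→D: (-1)(7) − (9)(13.5) = -128.5
D→E: (9)(-8.5) − (7)(7) = -125.5
E→F: (7)(-15) − (9)(-8.5) = -28.5
F→A: (9)(-13) − (7)(-15) = -12
Σ = -443.5
Signed area = Σ/2 = -221.75 (negative ⇒ clockwise traversal).

-221.75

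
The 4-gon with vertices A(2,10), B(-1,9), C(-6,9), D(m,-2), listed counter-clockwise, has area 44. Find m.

-1

Write out the shoelace sum; only the two edges meeting at D involve m:
2·Area = [((-6)·(-2) − m·9) + (m·10 − 2·(-2))] + 73
       = 1·m + 89 = 88
⇒ m = -1.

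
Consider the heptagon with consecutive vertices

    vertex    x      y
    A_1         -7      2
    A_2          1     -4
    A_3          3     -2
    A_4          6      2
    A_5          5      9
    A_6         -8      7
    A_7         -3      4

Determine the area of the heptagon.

108

Σ = (26) + (10) + (18) + (44) + (107) + (-11) + (22) = 216
Area = |Σ|/2 = 108.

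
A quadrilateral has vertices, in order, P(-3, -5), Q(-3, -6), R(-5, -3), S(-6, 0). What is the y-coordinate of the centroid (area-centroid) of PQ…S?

-10/3

Apply the surveyor's formula. First the cross-terms c_i = x_i·y_{i+1} − x_{i+1}·y_i:
  3, -21, -18, 30  ⇒  2A = -6, A = -3.
Then Σ (y_i + y_{i+1})·c_i = 60, so ȳ = 60 / (6·(-3)) = -10/3.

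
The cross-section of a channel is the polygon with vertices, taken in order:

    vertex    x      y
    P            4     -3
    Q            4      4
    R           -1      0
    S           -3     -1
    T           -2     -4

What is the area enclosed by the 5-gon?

32.5

Σ = (28) + (4) + (1) + (10) + (22) = 65
Area = |Σ|/2 = 32.5.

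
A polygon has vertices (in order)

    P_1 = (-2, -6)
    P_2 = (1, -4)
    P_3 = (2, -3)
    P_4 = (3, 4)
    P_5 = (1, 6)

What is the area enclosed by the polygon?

28

Apply the surveyor's formula: 2A = Σ (x_i·y_{i+1} − x_{i+1}·y_i), indices taken mod 5.
Σ = (14) + (5) + (17) + (14) + (6) = 56
Area = |Σ|/2 = 28.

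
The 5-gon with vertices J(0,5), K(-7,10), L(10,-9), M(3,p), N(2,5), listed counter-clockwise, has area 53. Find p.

The doubled signed area Σ (x_i y_{i+1} − x_{i+1} y_i) is linear in p.
With p=0 it equals 50; the coefficient of p is 8 (from the two edges through M).
So 8·p + 50 = 2·53 = 106 ⇒ p = 7.

7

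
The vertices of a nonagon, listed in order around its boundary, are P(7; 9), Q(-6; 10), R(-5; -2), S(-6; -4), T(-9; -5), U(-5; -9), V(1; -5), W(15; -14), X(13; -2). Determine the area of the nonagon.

Apply the shoelace (surveyor's) formula: 2A = Σ (x_i·y_{i+1} − x_{i+1}·y_i), indices taken mod 9.
Σ = (124) + (62) + (8) + (-6) + (56) + (34) + (61) + (152) + (131) = 622
Area = |Σ|/2 = 311.

311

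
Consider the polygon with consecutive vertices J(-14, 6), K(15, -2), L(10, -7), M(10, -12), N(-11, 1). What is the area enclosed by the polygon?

185.5

Apply the surveyor's formula: 2A = Σ (x_i·y_{i+1} − x_{i+1}·y_i), indices taken mod 5.
Cross-terms: -62, -85, -50, -122, -52  ⇒  Σ = -371
Area = |Σ|/2 = 185.5.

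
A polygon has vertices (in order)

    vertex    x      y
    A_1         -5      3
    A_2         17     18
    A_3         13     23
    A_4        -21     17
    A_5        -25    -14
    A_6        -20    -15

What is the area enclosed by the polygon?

699.5

Apply the shoelace formula: 2A = Σ (x_i·y_{i+1} − x_{i+1}·y_i), indices taken mod 6.
Σ = (-141) + (157) + (704) + (719) + (95) + (-135) = 1399
Area = |Σ|/2 = 699.5.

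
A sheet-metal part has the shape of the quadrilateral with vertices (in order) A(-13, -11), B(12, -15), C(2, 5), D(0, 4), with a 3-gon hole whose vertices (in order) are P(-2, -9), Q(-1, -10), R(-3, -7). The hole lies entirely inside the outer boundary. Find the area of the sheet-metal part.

238

Outer boundary:
A→B: (-13)(-15) − (12)(-11) = 327
B→C: (12)(5) − (2)(-15) = 90
C→D: (2)(4) − (0)(5) = 8
D→A: (0)(-11) − (-13)(4) = 52
Σ = 477
Area = |Σ|/2 = 238.5.
Hole:
Apply the shoelace formula: 2A = Σ (x_i·y_{i+1} − x_{i+1}·y_i), indices taken mod 3.
P→Q: (-2)(-10) − (-1)(-9) = 11
Q→R: (-1)(-7) − (-3)(-10) = -23
R→P: (-3)(-9) − (-2)(-7) = 13
Σ = 1
Area = |Σ|/2 = 0.5.
Net area = 238.5 − 0.5 = 238.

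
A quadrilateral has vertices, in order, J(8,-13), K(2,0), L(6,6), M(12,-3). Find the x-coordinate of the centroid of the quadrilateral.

488/69

Apply the surveyor's formula. First the cross-terms c_i = x_i·y_{i+1} − x_{i+1}·y_i:
  26, 12, -90, -132  ⇒  2A = -184, A = -92.
Then Σ (x_i + x_{i+1})·c_i = -3904, so x̄ = -3904 / (6·(-92)) = 488/69.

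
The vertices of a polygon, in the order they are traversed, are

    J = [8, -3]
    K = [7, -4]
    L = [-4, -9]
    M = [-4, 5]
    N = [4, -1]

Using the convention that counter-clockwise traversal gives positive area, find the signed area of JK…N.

-83

Apply the shoelace (surveyor's) formula: 2A = Σ (x_i·y_{i+1} − x_{i+1}·y_i), indices taken mod 5.
J→K: (8)(-4) − (7)(-3) = -11
K→L: (7)(-9) − (-4)(-4) = -79
L→M: (-4)(5) − (-4)(-9) = -56
M→N: (-4)(-1) − (4)(5) = -16
N→J: (4)(-3) − (8)(-1) = -4
Σ = -166
Signed area = Σ/2 = -83 (negative ⇒ clockwise traversal).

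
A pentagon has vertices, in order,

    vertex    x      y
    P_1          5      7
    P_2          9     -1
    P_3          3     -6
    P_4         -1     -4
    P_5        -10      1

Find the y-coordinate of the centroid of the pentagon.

116/253

Apply Gauss's area formula. First the cross-terms c_i = x_i·y_{i+1} − x_{i+1}·y_i:
  -68, -51, -18, -41, -75  ⇒  2A = -253, A = -126.5.
Then Σ (y_i + y_{i+1})·c_i = -348, so ȳ = -348 / (6·(-126.5)) = 116/253.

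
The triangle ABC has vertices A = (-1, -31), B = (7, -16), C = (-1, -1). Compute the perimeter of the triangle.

64

|AB| = √((8)² + (15)²) = √289 = 17
|BC| = √((-8)² + (15)²) = √289 = 17
|CA| = √((0)² + (-30)²) = √900 = 30
Perimeter = 17 + 17 + 30 = 64.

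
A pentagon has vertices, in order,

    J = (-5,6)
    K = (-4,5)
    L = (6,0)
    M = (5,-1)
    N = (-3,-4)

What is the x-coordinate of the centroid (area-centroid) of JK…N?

-47/98

Apply the surveyor's formula. First the cross-terms c_i = x_i·y_{i+1} − x_{i+1}·y_i:
  -1, -30, -6, -23, -38  ⇒  2A = -98, A = -49.
Then Σ (x_i + x_{i+1})·c_i = 141, so x̄ = 141 / (6·(-49)) = -47/98.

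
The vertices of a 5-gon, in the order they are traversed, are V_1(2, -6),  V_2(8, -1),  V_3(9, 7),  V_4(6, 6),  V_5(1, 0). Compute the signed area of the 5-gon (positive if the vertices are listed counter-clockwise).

55.5

Cross-terms: 46, 65, 12, -6, -6  ⇒  Σ = 111
Signed area = Σ/2 = 55.5 (positive ⇒ counter-clockwise traversal).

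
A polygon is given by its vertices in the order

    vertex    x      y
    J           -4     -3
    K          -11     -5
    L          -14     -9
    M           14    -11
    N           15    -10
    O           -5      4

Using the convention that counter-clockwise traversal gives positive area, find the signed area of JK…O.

181

Σ = (-13) + (29) + (280) + (25) + (10) + (31) = 362
Signed area = Σ/2 = 181 (positive ⇒ counter-clockwise traversal).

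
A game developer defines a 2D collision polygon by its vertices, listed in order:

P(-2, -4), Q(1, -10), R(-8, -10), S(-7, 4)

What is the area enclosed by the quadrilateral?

Apply Gauss's area formula: 2A = Σ (x_i·y_{i+1} − x_{i+1}·y_i), indices taken mod 4.
Σ = (24) + (-90) + (-102) + (36) = -132
Area = |Σ|/2 = 66.

66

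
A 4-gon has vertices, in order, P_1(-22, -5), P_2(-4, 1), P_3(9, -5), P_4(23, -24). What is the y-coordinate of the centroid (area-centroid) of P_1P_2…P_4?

Apply the shoelace (surveyor's) formula. First the cross-terms c_i = x_i·y_{i+1} − x_{i+1}·y_i:
  -42, 11, -101, -643  ⇒  2A = -775, A = -387.5.
Then Σ (y_i + y_{i+1})·c_i = 21700, so ȳ = 21700 / (6·(-387.5)) = -28/3.

-28/3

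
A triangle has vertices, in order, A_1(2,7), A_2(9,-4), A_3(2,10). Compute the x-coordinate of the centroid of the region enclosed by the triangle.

Apply the shoelace (surveyor's) formula. First the cross-terms c_i = x_i·y_{i+1} − x_{i+1}·y_i:
  -71, 98, -6  ⇒  2A = 21, A = 10.5.
Then Σ (x_i + x_{i+1})·c_i = 273, so x̄ = 273 / (6·10.5) = 13/3.

13/3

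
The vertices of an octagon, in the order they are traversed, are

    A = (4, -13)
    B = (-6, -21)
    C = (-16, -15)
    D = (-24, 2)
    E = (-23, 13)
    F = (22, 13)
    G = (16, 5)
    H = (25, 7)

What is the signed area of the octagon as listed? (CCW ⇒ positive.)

Σ = (-162) + (-246) + (-392) + (-266) + (-585) + (-98) + (-13) + (-353) = -2115
Signed area = Σ/2 = -1057.5 (negative ⇒ clockwise traversal).

-1057.5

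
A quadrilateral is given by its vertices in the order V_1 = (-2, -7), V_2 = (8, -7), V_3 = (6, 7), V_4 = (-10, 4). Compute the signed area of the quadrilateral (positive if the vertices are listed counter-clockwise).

170

V_1→V_2: (-2)(-7) − (8)(-7) = 70
V_2→V_3: (8)(7) − (6)(-7) = 98
V_3→V_4: (6)(4) − (-10)(7) = 94
V_4→V_1: (-10)(-7) − (-2)(4) = 78
Σ = 340
Signed area = Σ/2 = 170 (positive ⇒ counter-clockwise traversal).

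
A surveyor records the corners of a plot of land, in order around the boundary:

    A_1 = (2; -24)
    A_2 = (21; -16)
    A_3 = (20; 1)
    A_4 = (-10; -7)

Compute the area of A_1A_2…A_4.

Σ = (472) + (341) + (-130) + (254) = 937
Area = |Σ|/2 = 468.5.

468.5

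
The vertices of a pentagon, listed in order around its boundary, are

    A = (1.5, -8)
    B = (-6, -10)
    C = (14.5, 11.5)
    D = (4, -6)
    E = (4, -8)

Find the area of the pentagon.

74

A→B: (1.5)(-10) − (-6)(-8) = -63
B→C: (-6)(11.5) − (14.5)(-10) = 76
C→D: (14.5)(-6) − (4)(11.5) = -133
D→E: (4)(-8) − (4)(-6) = -8
E→A: (4)(-8) − (1.5)(-8) = -20
Σ = -148
Area = |Σ|/2 = 74.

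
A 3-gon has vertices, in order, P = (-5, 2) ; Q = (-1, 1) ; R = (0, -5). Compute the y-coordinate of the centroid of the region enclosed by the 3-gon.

Apply Gauss's area formula. First the cross-terms c_i = x_i·y_{i+1} − x_{i+1}·y_i:
  -3, 5, -25  ⇒  2A = -23, A = -11.5.
Then Σ (y_i + y_{i+1})·c_i = 46, so ȳ = 46 / (6·(-11.5)) = -2/3.

-2/3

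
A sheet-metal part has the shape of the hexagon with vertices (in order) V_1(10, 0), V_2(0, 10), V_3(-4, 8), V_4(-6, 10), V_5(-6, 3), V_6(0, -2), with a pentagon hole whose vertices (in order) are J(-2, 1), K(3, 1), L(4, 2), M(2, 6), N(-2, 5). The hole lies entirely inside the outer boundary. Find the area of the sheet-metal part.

87.5

Outer boundary:
V_1→V_2: (10)(10) − (0)(0) = 100
V_2→V_3: (0)(8) − (-4)(10) = 40
V_3→V_4: (-4)(10) − (-6)(8) = 8
V_4→V_5: (-6)(3) − (-6)(10) = 42
V_5→V_6: (-6)(-2) − (0)(3) = 12
V_6→V_1: (0)(0) − (10)(-2) = 20
Σ = 222
Area = |Σ|/2 = 111.
Hole:
Apply the shoelace formula: 2A = Σ (x_i·y_{i+1} − x_{i+1}·y_i), indices taken mod 5.
Σ = (-5) + (2) + (20) + (22) + (8) = 47
Area = |Σ|/2 = 23.5.
Net area = 111 − 23.5 = 87.5.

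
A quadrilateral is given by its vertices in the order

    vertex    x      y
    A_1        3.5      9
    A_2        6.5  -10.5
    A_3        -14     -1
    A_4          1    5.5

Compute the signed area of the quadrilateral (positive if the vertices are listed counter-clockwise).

Apply the surveyor's formula: 2A = Σ (x_i·y_{i+1} − x_{i+1}·y_i), indices taken mod 4.
A_1→A_2: (3.5)(-10.5) − (6.5)(9) = -95.25
A_2→A_3: (6.5)(-1) − (-14)(-10.5) = -153.5
A_3→A_4: (-14)(5.5) − (1)(-1) = -76
A_4→A_1: (1)(9) − (3.5)(5.5) = -10.25
Σ = -335
Signed area = Σ/2 = -167.5 (negative ⇒ clockwise traversal).

-167.5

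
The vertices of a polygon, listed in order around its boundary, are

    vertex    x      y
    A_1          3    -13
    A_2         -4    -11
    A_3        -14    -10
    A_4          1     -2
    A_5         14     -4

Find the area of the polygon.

153.5

Apply the shoelace formula: 2A = Σ (x_i·y_{i+1} − x_{i+1}·y_i), indices taken mod 5.
Σ = (-85) + (-114) + (38) + (24) + (-170) = -307
Area = |Σ|/2 = 153.5.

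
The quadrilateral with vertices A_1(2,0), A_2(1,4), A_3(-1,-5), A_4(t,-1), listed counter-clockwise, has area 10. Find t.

2

The doubled signed area Σ (x_i y_{i+1} − x_{i+1} y_i) is linear in t.
With t=0 it equals 10; the coefficient of t is 5 (from the two edges through A_4).
So 5·t + 10 = 2·10 = 20 ⇒ t = 2.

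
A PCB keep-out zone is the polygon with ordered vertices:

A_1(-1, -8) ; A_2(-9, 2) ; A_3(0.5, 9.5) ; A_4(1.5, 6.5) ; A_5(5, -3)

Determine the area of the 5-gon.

Apply the surveyor's formula: 2A = Σ (x_i·y_{i+1} − x_{i+1}·y_i), indices taken mod 5.
A_1→A_2: (-1)(2) − (-9)(-8) = -74
A_2→A_3: (-9)(9.5) − (0.5)(2) = -86.5
A_3→A_4: (0.5)(6.5) − (1.5)(9.5) = -11
A_4→A_5: (1.5)(-3) − (5)(6.5) = -37
A_5→A_1: (5)(-8) − (-1)(-3) = -43
Σ = -251.5
Area = |Σ|/2 = 125.75.

125.75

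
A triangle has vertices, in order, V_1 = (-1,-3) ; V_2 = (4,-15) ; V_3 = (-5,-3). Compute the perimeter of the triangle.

|V_1V_2| = √((5)² + (-12)²) = √169 = 13
|V_2V_3| = √((-9)² + (12)²) = √225 = 15
|V_3V_1| = √((4)² + (0)²) = √16 = 4
Perimeter = 13 + 15 + 4 = 32.

32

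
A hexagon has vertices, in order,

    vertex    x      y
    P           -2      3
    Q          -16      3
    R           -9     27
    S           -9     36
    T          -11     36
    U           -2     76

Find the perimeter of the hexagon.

|PQ| = √((-14)² + (0)²) = √196 = 14
|QR| = √((7)² + (24)²) = √625 = 25
|RS| = √((0)² + (9)²) = √81 = 9
|ST| = √((-2)² + (0)²) = √4 = 2
|TU| = √((9)² + (40)²) = √1681 = 41
|UP| = √((0)² + (-73)²) = √5329 = 73
Perimeter = 14 + 25 + 9 + 2 + 41 + 73 = 164.

164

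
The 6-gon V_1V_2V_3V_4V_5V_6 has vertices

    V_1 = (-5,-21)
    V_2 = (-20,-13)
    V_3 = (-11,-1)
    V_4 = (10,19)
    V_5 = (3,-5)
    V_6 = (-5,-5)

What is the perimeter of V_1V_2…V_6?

110

|V_1V_2| = √((-15)² + (8)²) = √289 = 17
|V_2V_3| = √((9)² + (12)²) = √225 = 15
|V_3V_4| = √((21)² + (20)²) = √841 = 29
|V_4V_5| = √((-7)² + (-24)²) = √625 = 25
|V_5V_6| = √((-8)² + (0)²) = √64 = 8
|V_6V_1| = √((0)² + (-16)²) = √256 = 16
Perimeter = 17 + 15 + 29 + 25 + 8 + 16 = 110.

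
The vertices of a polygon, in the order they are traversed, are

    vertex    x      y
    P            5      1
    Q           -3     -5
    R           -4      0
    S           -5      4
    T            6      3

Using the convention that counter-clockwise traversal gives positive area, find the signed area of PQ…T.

Apply the shoelace formula: 2A = Σ (x_i·y_{i+1} − x_{i+1}·y_i), indices taken mod 5.
Σ = (-22) + (-20) + (-16) + (-39) + (-9) = -106
Signed area = Σ/2 = -53 (negative ⇒ clockwise traversal).

-53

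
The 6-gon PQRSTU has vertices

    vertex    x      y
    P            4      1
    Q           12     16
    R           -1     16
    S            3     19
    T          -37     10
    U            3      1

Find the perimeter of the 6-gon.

118

|PQ| = √((8)² + (15)²) = √289 = 17
|QR| = √((-13)² + (0)²) = √169 = 13
|RS| = √((4)² + (3)²) = √25 = 5
|ST| = √((-40)² + (-9)²) = √1681 = 41
|TU| = √((40)² + (-9)²) = √1681 = 41
|UP| = √((1)² + (0)²) = √1 = 1
Perimeter = 17 + 13 + 5 + 41 + 41 + 1 = 118.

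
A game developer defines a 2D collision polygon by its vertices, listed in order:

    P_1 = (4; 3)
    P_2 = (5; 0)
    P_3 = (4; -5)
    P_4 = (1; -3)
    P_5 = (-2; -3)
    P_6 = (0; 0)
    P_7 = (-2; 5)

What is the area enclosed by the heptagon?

Apply Gauss's area formula: 2A = Σ (x_i·y_{i+1} − x_{i+1}·y_i), indices taken mod 7.
Cross-terms: -15, -25, -7, -9, 0, 0, -26  ⇒  Σ = -82
Area = |Σ|/2 = 41.

41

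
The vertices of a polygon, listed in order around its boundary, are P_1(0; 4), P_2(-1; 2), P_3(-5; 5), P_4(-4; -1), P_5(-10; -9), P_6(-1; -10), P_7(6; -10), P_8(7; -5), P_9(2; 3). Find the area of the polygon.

P_1→P_2: (0)(2) − (-1)(4) = 4
P_2→P_3: (-1)(5) − (-5)(2) = 5
P_3→P_4: (-5)(-1) − (-4)(5) = 25
P_4→P_5: (-4)(-9) − (-10)(-1) = 26
P_5→P_6: (-10)(-10) − (-1)(-9) = 91
P_6→P_7: (-1)(-10) − (6)(-10) = 70
P_7→P_8: (6)(-5) − (7)(-10) = 40
P_8→P_9: (7)(3) − (2)(-5) = 31
P_9→P_1: (2)(4) − (0)(3) = 8
Σ = 300
Area = |Σ|/2 = 150.

150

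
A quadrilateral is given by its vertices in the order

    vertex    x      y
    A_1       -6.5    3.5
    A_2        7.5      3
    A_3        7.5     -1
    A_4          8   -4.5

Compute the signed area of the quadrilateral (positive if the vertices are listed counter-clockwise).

Cross-terms: -45.75, -30, -25.75, -1.25  ⇒  Σ = -102.75
Signed area = Σ/2 = -51.375 (negative ⇒ clockwise traversal).

-51.375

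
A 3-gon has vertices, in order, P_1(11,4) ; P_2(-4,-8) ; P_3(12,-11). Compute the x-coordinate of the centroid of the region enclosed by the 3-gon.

19/3

Apply the shoelace formula. First the cross-terms c_i = x_i·y_{i+1} − x_{i+1}·y_i:
  -72, 140, 169  ⇒  2A = 237, A = 118.5.
Then Σ (x_i + x_{i+1})·c_i = 4503, so x̄ = 4503 / (6·118.5) = 19/3.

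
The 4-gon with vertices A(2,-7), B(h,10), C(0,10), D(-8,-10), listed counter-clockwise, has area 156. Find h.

8

Write out the shoelace sum; only the two edges meeting at B involve h:
2·Area = [(2·10 − h·(-7)) + (h·10 − 0·10)] + 156
       = 17·h + 176 = 312
⇒ h = 8.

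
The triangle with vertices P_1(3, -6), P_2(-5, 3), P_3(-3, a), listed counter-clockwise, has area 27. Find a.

The doubled signed area Σ (x_i y_{i+1} − x_{i+1} y_i) is linear in a.
With a=0 it equals 6; the coefficient of a is -8 (from the two edges through P_3).
So -8·a + 6 = 2·27 = 54 ⇒ a = -6.

-6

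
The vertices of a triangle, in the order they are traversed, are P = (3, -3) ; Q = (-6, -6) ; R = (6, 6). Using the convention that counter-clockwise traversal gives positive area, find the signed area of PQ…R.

-36

Apply the surveyor's formula: 2A = Σ (x_i·y_{i+1} − x_{i+1}·y_i), indices taken mod 3.
Σ = (-36) + (0) + (-36) = -72
Signed area = Σ/2 = -36 (negative ⇒ clockwise traversal).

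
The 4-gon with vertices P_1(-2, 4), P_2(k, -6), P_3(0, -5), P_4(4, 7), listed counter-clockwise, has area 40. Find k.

The doubled signed area Σ (x_i y_{i+1} − x_{i+1} y_i) is linear in k.
With k=0 it equals 62; the coefficient of k is -9 (from the two edges through P_2).
So -9·k + 62 = 2·40 = 80 ⇒ k = -2.

-2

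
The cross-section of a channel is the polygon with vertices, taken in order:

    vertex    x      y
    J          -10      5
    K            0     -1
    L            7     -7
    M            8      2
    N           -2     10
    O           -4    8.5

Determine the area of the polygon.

Apply the surveyor's formula: 2A = Σ (x_i·y_{i+1} − x_{i+1}·y_i), indices taken mod 6.
J→K: (-10)(-1) − (0)(5) = 10
K→L: (0)(-7) − (7)(-1) = 7
L→M: (7)(2) − (8)(-7) = 70
M→N: (8)(10) − (-2)(2) = 84
N→O: (-2)(8.5) − (-4)(10) = 23
O→J: (-4)(5) − (-10)(8.5) = 65
Σ = 259
Area = |Σ|/2 = 129.5.

129.5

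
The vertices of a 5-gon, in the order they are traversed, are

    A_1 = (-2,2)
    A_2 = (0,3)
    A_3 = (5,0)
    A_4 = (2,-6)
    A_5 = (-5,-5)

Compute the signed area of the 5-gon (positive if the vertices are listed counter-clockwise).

Apply the shoelace formula: 2A = Σ (x_i·y_{i+1} − x_{i+1}·y_i), indices taken mod 5.
A_1→A_2: (-2)(3) − (0)(2) = -6
A_2→A_3: (0)(0) − (5)(3) = -15
A_3→A_4: (5)(-6) − (2)(0) = -30
A_4→A_5: (2)(-5) − (-5)(-6) = -40
A_5→A_1: (-5)(2) − (-2)(-5) = -20
Σ = -111
Signed area = Σ/2 = -55.5 (negative ⇒ clockwise traversal).

-55.5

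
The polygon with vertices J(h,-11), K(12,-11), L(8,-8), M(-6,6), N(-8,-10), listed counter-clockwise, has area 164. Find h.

-8

The doubled signed area Σ (x_i y_{i+1} − x_{i+1} y_i) is linear in h.
With h=0 it equals 320; the coefficient of h is -1 (from the two edges through J).
So -1·h + 320 = 2·164 = 328 ⇒ h = -8.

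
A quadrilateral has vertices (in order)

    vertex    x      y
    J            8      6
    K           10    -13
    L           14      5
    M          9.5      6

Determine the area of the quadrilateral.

Σ = (-164) + (232) + (36.5) + (9) = 113.5
Area = |Σ|/2 = 56.75.

56.75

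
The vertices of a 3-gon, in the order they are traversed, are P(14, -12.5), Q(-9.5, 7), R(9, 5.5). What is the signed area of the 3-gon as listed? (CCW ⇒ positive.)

Apply Gauss's area formula: 2A = Σ (x_i·y_{i+1} − x_{i+1}·y_i), indices taken mod 3.
Σ = (-20.75) + (-115.25) + (-189.5) = -325.5
Signed area = Σ/2 = -162.75 (negative ⇒ clockwise traversal).

-162.75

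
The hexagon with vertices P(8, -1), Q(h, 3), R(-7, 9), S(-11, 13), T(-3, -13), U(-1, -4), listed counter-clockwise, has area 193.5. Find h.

12

Write out the shoelace sum; only the two edges meeting at Q involve h:
2·Area = [(8·3 − h·(-1)) + (h·9 − (-7)·3)] + 222
       = 10·h + 267 = 387
⇒ h = 12.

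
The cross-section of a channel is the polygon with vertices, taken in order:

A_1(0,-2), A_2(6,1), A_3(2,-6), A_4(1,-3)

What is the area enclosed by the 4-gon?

14

Apply the surveyor's formula: 2A = Σ (x_i·y_{i+1} − x_{i+1}·y_i), indices taken mod 4.
Σ = (12) + (-38) + (0) + (-2) = -28
Area = |Σ|/2 = 14.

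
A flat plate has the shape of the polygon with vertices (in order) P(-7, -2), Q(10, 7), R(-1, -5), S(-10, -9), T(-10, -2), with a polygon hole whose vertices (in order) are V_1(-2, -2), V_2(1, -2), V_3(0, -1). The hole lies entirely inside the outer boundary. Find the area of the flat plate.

Outer boundary:
Σ = (-29) + (-43) + (-41) + (-70) + (6) = -177
Area = |Σ|/2 = 88.5.
Hole:
Σ = (6) + (-1) + (-2) = 3
Area = |Σ|/2 = 1.5.
Net area = 88.5 − 1.5 = 87.

87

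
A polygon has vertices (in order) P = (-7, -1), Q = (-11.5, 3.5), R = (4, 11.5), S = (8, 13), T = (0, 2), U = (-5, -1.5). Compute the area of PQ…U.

100.875

Σ = (-36) + (-146.25) + (-40) + (16) + (10) + (-5.5) = -201.75
Area = |Σ|/2 = 100.875.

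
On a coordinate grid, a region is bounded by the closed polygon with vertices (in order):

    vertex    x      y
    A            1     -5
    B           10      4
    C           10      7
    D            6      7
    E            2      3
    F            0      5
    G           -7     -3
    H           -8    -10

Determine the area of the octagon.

128.5

Σ = (54) + (30) + (28) + (4) + (10) + (35) + (46) + (50) = 257
Area = |Σ|/2 = 128.5.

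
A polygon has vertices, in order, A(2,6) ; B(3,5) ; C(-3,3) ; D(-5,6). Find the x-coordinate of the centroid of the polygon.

Apply the shoelace formula. First the cross-terms c_i = x_i·y_{i+1} − x_{i+1}·y_i:
  -8, 24, -3, -42  ⇒  2A = -29, A = -14.5.
Then Σ (x_i + x_{i+1})·c_i = 110, so x̄ = 110 / (6·(-14.5)) = -110/87.

-110/87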